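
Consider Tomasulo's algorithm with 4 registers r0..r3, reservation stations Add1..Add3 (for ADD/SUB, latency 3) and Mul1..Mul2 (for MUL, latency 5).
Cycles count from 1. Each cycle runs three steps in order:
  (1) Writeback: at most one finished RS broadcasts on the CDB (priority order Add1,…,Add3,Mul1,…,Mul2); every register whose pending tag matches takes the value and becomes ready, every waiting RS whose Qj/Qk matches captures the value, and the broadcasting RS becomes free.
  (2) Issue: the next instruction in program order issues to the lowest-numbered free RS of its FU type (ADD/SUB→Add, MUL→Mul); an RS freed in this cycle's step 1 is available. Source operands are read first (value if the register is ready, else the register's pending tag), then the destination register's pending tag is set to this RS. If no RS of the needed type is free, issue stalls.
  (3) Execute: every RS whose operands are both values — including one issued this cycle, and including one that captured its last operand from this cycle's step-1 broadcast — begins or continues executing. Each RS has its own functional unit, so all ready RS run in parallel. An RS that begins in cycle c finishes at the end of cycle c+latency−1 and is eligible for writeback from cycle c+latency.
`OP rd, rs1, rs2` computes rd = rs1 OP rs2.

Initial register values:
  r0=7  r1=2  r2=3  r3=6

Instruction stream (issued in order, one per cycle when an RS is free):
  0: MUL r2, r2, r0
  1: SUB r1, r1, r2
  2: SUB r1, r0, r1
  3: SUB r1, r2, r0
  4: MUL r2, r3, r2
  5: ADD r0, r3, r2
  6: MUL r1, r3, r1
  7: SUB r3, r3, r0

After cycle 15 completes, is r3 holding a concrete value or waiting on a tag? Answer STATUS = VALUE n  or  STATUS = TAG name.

c1: issue MUL r2<-Mul1 | r0:7,r1:2,r2:Mul1,r3:6
c2: issue SUB r1<-Add1 | r0:7,r1:Add1,r2:Mul1,r3:6
c3: issue SUB r1<-Add2 | r0:7,r1:Add2,r2:Mul1,r3:6
c4: issue SUB r1<-Add3 | r0:7,r1:Add3,r2:Mul1,r3:6
c5: issue MUL r2<-Mul2 | r0:7,r1:Add3,r2:Mul2,r3:6
c6: CDB Mul1=21; stall | r0:7,r1:Add3,r2:Mul2,r3:6
c7: stall | r0:7,r1:Add3,r2:Mul2,r3:6
c8: stall | r0:7,r1:Add3,r2:Mul2,r3:6
c9: CDB Add1=-19; issue ADD r0<-Add1 | r0:Add1,r1:Add3,r2:Mul2,r3:6
c10: CDB Add3=14; issue MUL r1<-Mul1 | r0:Add1,r1:Mul1,r2:Mul2,r3:6
c11: CDB Mul2=126; issue SUB r3<-Add3 | r0:Add1,r1:Mul1,r2:126,r3:Add3
c12: CDB Add2=26 | r0:Add1,r1:Mul1,r2:126,r3:Add3
c13: - | r0:Add1,r1:Mul1,r2:126,r3:Add3
c14: CDB Add1=132 | r0:132,r1:Mul1,r2:126,r3:Add3
c15: CDB Mul1=84 | r0:132,r1:84,r2:126,r3:Add3

STATUS = TAG Add3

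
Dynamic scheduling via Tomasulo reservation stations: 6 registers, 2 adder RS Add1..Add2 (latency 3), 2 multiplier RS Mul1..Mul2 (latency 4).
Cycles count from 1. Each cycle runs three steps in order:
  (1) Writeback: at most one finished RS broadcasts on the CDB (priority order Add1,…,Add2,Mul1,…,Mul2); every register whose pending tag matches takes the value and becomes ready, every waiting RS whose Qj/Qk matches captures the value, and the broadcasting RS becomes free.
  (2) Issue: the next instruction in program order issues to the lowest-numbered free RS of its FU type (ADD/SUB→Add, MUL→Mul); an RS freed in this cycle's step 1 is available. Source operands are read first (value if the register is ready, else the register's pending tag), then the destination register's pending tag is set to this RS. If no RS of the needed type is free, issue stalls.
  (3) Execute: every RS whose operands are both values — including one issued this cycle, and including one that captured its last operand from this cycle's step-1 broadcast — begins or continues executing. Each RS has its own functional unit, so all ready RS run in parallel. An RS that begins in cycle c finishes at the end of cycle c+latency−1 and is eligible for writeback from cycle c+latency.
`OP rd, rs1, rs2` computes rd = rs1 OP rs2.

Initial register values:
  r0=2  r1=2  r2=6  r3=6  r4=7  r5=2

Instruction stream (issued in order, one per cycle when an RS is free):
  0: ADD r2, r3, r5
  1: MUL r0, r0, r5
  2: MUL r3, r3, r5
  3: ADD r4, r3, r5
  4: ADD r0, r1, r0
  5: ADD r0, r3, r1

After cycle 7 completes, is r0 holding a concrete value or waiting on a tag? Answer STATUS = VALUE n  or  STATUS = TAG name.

STATUS = TAG Add2

c1: issue ADD r2<-Add1 | r0:2,r1:2,r2:Add1,r3:6,r4:7,r5:2
c2: issue MUL r0<-Mul1 | r0:Mul1,r1:2,r2:Add1,r3:6,r4:7,r5:2
c3: issue MUL r3<-Mul2 | r0:Mul1,r1:2,r2:Add1,r3:Mul2,r4:7,r5:2
c4: CDB Add1=8; issue ADD r4<-Add1 | r0:Mul1,r1:2,r2:8,r3:Mul2,r4:Add1,r5:2
c5: issue ADD r0<-Add2 | r0:Add2,r1:2,r2:8,r3:Mul2,r4:Add1,r5:2
c6: CDB Mul1=4; stall | r0:Add2,r1:2,r2:8,r3:Mul2,r4:Add1,r5:2
c7: CDB Mul2=12; stall | r0:Add2,r1:2,r2:8,r3:12,r4:Add1,r5:2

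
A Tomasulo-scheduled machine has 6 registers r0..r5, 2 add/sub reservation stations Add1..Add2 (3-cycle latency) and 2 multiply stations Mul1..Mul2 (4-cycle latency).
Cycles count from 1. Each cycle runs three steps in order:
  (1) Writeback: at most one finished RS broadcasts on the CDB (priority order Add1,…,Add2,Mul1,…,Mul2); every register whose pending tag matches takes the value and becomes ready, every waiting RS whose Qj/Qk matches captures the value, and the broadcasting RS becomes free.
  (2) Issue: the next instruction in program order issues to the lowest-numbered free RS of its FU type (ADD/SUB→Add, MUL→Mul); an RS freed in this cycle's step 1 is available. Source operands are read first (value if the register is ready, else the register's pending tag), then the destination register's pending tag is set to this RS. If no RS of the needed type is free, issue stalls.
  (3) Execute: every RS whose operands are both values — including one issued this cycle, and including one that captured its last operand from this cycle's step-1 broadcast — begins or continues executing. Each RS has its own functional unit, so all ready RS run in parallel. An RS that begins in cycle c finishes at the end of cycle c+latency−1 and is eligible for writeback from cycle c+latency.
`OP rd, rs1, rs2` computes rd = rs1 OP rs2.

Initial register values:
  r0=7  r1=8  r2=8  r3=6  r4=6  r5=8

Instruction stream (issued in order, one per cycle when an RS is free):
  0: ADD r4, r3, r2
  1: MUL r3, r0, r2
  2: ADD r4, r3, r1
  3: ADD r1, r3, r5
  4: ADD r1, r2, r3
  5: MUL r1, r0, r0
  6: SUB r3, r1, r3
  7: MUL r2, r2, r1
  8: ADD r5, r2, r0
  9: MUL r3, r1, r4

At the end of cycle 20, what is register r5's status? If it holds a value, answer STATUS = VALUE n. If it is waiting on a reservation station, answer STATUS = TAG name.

cycle 1: issue ADD r4<-Add1 // r0:7,r1:8,r2:8,r3:6,r4:Add1,r5:8
cycle 2: issue MUL r3<-Mul1 // r0:7,r1:8,r2:8,r3:Mul1,r4:Add1,r5:8
cycle 3: issue ADD r4<-Add2 // r0:7,r1:8,r2:8,r3:Mul1,r4:Add2,r5:8
cycle 4: CDB Add1=14; issue ADD r1<-Add1 // r0:7,r1:Add1,r2:8,r3:Mul1,r4:Add2,r5:8
cycle 5: stall // r0:7,r1:Add1,r2:8,r3:Mul1,r4:Add2,r5:8
cycle 6: CDB Mul1=56; stall // r0:7,r1:Add1,r2:8,r3:56,r4:Add2,r5:8
cycle 7: stall // r0:7,r1:Add1,r2:8,r3:56,r4:Add2,r5:8
cycle 8: stall // r0:7,r1:Add1,r2:8,r3:56,r4:Add2,r5:8
cycle 9: CDB Add1=64; issue ADD r1<-Add1 // r0:7,r1:Add1,r2:8,r3:56,r4:Add2,r5:8
cycle 10: CDB Add2=64; issue MUL r1<-Mul1 // r0:7,r1:Mul1,r2:8,r3:56,r4:64,r5:8
cycle 11: issue SUB r3<-Add2 // r0:7,r1:Mul1,r2:8,r3:Add2,r4:64,r5:8
cycle 12: CDB Add1=64; issue MUL r2<-Mul2 // r0:7,r1:Mul1,r2:Mul2,r3:Add2,r4:64,r5:8
cycle 13: issue ADD r5<-Add1 // r0:7,r1:Mul1,r2:Mul2,r3:Add2,r4:64,r5:Add1
cycle 14: CDB Mul1=49; issue MUL r3<-Mul1 // r0:7,r1:49,r2:Mul2,r3:Mul1,r4:64,r5:Add1
cycle 15: - // r0:7,r1:49,r2:Mul2,r3:Mul1,r4:64,r5:Add1
cycle 16: - // r0:7,r1:49,r2:Mul2,r3:Mul1,r4:64,r5:Add1
cycle 17: CDB Add2=-7 // r0:7,r1:49,r2:Mul2,r3:Mul1,r4:64,r5:Add1
cycle 18: CDB Mul1=3136 // r0:7,r1:49,r2:Mul2,r3:3136,r4:64,r5:Add1
cycle 19: CDB Mul2=392 // r0:7,r1:49,r2:392,r3:3136,r4:64,r5:Add1
cycle 20: - // r0:7,r1:49,r2:392,r3:3136,r4:64,r5:Add1

STATUS = TAG Add1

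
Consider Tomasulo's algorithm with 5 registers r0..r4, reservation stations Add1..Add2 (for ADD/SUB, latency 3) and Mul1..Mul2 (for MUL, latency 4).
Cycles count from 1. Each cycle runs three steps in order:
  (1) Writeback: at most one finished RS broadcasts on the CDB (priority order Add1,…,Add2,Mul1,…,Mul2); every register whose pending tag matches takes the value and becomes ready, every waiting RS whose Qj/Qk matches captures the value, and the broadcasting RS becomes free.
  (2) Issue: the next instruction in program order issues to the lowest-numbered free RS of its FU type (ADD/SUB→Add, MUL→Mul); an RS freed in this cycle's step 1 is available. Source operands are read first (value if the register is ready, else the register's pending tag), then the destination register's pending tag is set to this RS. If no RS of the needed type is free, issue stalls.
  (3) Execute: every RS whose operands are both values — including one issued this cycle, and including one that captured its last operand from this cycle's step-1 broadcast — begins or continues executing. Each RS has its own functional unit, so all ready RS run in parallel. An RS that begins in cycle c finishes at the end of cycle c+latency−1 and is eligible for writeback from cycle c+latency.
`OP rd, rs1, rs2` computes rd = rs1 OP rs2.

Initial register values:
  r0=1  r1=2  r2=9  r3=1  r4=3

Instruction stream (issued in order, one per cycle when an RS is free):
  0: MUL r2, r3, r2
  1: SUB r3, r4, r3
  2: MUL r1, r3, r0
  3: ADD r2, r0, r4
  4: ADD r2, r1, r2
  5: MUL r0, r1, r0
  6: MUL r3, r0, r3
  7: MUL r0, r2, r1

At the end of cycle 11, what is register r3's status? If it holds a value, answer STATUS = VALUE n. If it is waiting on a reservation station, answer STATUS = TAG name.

cycle 1: issue MUL r2<-Mul1 // r0:1,r1:2,r2:Mul1,r3:1,r4:3
cycle 2: issue SUB r3<-Add1 // r0:1,r1:2,r2:Mul1,r3:Add1,r4:3
cycle 3: issue MUL r1<-Mul2 // r0:1,r1:Mul2,r2:Mul1,r3:Add1,r4:3
cycle 4: issue ADD r2<-Add2 // r0:1,r1:Mul2,r2:Add2,r3:Add1,r4:3
cycle 5: CDB Add1=2; issue ADD r2<-Add1 // r0:1,r1:Mul2,r2:Add1,r3:2,r4:3
cycle 6: CDB Mul1=9; issue MUL r0<-Mul1 // r0:Mul1,r1:Mul2,r2:Add1,r3:2,r4:3
cycle 7: CDB Add2=4; stall // r0:Mul1,r1:Mul2,r2:Add1,r3:2,r4:3
cycle 8: stall // r0:Mul1,r1:Mul2,r2:Add1,r3:2,r4:3
cycle 9: CDB Mul2=2; issue MUL r3<-Mul2 // r0:Mul1,r1:2,r2:Add1,r3:Mul2,r4:3
cycle 10: stall // r0:Mul1,r1:2,r2:Add1,r3:Mul2,r4:3
cycle 11: stall // r0:Mul1,r1:2,r2:Add1,r3:Mul2,r4:3

STATUS = TAG Mul2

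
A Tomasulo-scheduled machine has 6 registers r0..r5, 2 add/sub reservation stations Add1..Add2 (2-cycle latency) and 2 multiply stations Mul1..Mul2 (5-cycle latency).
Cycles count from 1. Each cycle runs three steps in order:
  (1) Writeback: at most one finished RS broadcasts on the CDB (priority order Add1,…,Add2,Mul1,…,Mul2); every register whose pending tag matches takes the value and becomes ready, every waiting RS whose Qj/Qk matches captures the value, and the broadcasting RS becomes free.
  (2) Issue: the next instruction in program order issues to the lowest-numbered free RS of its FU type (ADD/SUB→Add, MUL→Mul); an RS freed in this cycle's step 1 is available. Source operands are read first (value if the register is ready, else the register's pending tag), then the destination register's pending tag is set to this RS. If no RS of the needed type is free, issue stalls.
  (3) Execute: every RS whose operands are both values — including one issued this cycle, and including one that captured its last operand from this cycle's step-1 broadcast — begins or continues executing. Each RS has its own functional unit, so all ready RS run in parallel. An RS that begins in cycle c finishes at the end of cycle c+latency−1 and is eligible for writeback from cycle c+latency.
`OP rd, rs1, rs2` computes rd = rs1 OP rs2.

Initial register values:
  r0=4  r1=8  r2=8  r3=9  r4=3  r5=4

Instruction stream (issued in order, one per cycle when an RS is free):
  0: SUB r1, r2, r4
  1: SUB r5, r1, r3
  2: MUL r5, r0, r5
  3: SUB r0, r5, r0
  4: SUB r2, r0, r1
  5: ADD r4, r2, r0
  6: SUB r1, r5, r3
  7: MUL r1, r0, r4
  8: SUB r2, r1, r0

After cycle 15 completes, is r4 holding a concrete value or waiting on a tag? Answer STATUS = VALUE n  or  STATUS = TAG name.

STATUS = TAG Add1

  c1: issue SUB r1<-Add1  regs: r0:4,r1:Add1,r2:8,r3:9,r4:3,r5:4
  c2: issue SUB r5<-Add2  regs: r0:4,r1:Add1,r2:8,r3:9,r4:3,r5:Add2
  c3: CDB Add1=5; issue MUL r5<-Mul1  regs: r0:4,r1:5,r2:8,r3:9,r4:3,r5:Mul1
  c4: issue SUB r0<-Add1  regs: r0:Add1,r1:5,r2:8,r3:9,r4:3,r5:Mul1
  c5: CDB Add2=-4; issue SUB r2<-Add2  regs: r0:Add1,r1:5,r2:Add2,r3:9,r4:3,r5:Mul1
  c6: stall  regs: r0:Add1,r1:5,r2:Add2,r3:9,r4:3,r5:Mul1
  c7: stall  regs: r0:Add1,r1:5,r2:Add2,r3:9,r4:3,r5:Mul1
  c8: stall  regs: r0:Add1,r1:5,r2:Add2,r3:9,r4:3,r5:Mul1
  c9: stall  regs: r0:Add1,r1:5,r2:Add2,r3:9,r4:3,r5:Mul1
  c10: CDB Mul1=-16; stall  regs: r0:Add1,r1:5,r2:Add2,r3:9,r4:3,r5:-16
  c11: stall  regs: r0:Add1,r1:5,r2:Add2,r3:9,r4:3,r5:-16
  c12: CDB Add1=-20; issue ADD r4<-Add1  regs: r0:-20,r1:5,r2:Add2,r3:9,r4:Add1,r5:-16
  c13: stall  regs: r0:-20,r1:5,r2:Add2,r3:9,r4:Add1,r5:-16
  c14: CDB Add2=-25; issue SUB r1<-Add2  regs: r0:-20,r1:Add2,r2:-25,r3:9,r4:Add1,r5:-16
  c15: issue MUL r1<-Mul1  regs: r0:-20,r1:Mul1,r2:-25,r3:9,r4:Add1,r5:-16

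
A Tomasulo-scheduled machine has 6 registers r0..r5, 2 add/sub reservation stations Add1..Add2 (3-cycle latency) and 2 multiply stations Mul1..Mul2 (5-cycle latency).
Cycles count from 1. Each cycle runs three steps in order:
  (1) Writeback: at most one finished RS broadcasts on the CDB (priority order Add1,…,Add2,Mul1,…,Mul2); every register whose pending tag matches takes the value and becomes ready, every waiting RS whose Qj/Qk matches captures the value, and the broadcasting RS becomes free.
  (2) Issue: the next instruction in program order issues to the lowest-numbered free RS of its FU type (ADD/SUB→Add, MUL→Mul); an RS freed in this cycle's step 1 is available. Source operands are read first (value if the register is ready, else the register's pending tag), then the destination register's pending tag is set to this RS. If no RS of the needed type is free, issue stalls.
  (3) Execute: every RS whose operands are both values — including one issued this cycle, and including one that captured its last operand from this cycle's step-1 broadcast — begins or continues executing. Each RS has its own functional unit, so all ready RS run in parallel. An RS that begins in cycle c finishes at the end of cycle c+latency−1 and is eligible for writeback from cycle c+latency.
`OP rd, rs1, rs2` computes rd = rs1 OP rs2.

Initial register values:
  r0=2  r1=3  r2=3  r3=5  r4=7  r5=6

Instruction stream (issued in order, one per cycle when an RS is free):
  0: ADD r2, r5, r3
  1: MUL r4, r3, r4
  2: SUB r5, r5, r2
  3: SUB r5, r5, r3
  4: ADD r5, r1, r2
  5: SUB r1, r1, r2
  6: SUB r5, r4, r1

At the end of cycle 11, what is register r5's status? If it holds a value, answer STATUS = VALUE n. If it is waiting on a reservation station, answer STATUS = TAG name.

cycle 1: issue ADD r2<-Add1 // r0:2,r1:3,r2:Add1,r3:5,r4:7,r5:6
cycle 2: issue MUL r4<-Mul1 // r0:2,r1:3,r2:Add1,r3:5,r4:Mul1,r5:6
cycle 3: issue SUB r5<-Add2 // r0:2,r1:3,r2:Add1,r3:5,r4:Mul1,r5:Add2
cycle 4: CDB Add1=11; issue SUB r5<-Add1 // r0:2,r1:3,r2:11,r3:5,r4:Mul1,r5:Add1
cycle 5: stall // r0:2,r1:3,r2:11,r3:5,r4:Mul1,r5:Add1
cycle 6: stall // r0:2,r1:3,r2:11,r3:5,r4:Mul1,r5:Add1
cycle 7: CDB Add2=-5; issue ADD r5<-Add2 // r0:2,r1:3,r2:11,r3:5,r4:Mul1,r5:Add2
cycle 8: CDB Mul1=35; stall // r0:2,r1:3,r2:11,r3:5,r4:35,r5:Add2
cycle 9: stall // r0:2,r1:3,r2:11,r3:5,r4:35,r5:Add2
cycle 10: CDB Add1=-10; issue SUB r1<-Add1 // r0:2,r1:Add1,r2:11,r3:5,r4:35,r5:Add2
cycle 11: CDB Add2=14; issue SUB r5<-Add2 // r0:2,r1:Add1,r2:11,r3:5,r4:35,r5:Add2

STATUS = TAG Add2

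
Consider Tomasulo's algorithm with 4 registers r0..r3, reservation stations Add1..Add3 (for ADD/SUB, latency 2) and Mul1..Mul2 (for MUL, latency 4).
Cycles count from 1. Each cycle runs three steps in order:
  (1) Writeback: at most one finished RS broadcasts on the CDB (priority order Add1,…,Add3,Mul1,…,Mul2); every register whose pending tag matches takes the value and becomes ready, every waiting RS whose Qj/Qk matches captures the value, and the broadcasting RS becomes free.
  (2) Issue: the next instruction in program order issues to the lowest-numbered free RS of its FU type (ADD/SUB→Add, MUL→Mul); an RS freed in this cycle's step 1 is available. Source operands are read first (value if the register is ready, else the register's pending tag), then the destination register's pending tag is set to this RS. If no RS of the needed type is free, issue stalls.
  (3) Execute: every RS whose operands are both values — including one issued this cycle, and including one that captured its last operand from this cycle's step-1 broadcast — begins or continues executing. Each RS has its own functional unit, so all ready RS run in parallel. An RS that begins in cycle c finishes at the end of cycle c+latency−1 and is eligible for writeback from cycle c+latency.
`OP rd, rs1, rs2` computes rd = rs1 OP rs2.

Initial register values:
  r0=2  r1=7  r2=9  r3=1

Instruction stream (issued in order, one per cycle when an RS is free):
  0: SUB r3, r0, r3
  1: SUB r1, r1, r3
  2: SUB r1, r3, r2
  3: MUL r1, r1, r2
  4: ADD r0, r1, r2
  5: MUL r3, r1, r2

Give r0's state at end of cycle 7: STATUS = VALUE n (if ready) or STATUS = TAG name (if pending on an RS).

STATUS = TAG Add1

c1: issue SUB r3<-Add1 | r0:2,r1:7,r2:9,r3:Add1
c2: issue SUB r1<-Add2 | r0:2,r1:Add2,r2:9,r3:Add1
c3: CDB Add1=1; issue SUB r1<-Add1 | r0:2,r1:Add1,r2:9,r3:1
c4: issue MUL r1<-Mul1 | r0:2,r1:Mul1,r2:9,r3:1
c5: CDB Add1=-8; issue ADD r0<-Add1 | r0:Add1,r1:Mul1,r2:9,r3:1
c6: CDB Add2=6; issue MUL r3<-Mul2 | r0:Add1,r1:Mul1,r2:9,r3:Mul2
c7: - | r0:Add1,r1:Mul1,r2:9,r3:Mul2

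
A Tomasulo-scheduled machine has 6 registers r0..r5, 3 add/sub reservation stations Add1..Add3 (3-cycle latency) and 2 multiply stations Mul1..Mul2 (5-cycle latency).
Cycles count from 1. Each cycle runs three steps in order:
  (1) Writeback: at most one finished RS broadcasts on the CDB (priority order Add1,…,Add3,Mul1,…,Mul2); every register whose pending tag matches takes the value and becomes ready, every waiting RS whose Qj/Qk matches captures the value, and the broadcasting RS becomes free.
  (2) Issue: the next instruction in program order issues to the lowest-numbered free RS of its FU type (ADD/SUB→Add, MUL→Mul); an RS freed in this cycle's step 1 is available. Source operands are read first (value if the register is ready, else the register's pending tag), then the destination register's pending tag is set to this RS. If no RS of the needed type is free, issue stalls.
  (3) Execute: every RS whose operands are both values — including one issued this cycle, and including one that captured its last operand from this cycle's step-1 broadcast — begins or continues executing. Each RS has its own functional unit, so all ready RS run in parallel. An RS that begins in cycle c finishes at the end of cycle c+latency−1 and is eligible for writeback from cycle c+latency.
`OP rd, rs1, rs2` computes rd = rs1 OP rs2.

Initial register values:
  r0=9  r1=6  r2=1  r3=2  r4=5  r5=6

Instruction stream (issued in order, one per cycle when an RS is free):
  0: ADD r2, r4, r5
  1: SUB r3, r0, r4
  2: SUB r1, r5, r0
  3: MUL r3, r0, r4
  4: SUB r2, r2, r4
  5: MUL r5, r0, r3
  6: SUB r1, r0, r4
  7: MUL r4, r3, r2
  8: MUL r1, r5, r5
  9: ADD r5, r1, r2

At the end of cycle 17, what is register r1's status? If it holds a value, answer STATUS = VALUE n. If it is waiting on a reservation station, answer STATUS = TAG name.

cycle 1: issue ADD r2<-Add1 // r0:9,r1:6,r2:Add1,r3:2,r4:5,r5:6
cycle 2: issue SUB r3<-Add2 // r0:9,r1:6,r2:Add1,r3:Add2,r4:5,r5:6
cycle 3: issue SUB r1<-Add3 // r0:9,r1:Add3,r2:Add1,r3:Add2,r4:5,r5:6
cycle 4: CDB Add1=11; issue MUL r3<-Mul1 // r0:9,r1:Add3,r2:11,r3:Mul1,r4:5,r5:6
cycle 5: CDB Add2=4; issue SUB r2<-Add1 // r0:9,r1:Add3,r2:Add1,r3:Mul1,r4:5,r5:6
cycle 6: CDB Add3=-3; issue MUL r5<-Mul2 // r0:9,r1:-3,r2:Add1,r3:Mul1,r4:5,r5:Mul2
cycle 7: issue SUB r1<-Add2 // r0:9,r1:Add2,r2:Add1,r3:Mul1,r4:5,r5:Mul2
cycle 8: CDB Add1=6; stall // r0:9,r1:Add2,r2:6,r3:Mul1,r4:5,r5:Mul2
cycle 9: CDB Mul1=45; issue MUL r4<-Mul1 // r0:9,r1:Add2,r2:6,r3:45,r4:Mul1,r5:Mul2
cycle 10: CDB Add2=4; stall // r0:9,r1:4,r2:6,r3:45,r4:Mul1,r5:Mul2
cycle 11: stall // r0:9,r1:4,r2:6,r3:45,r4:Mul1,r5:Mul2
cycle 12: stall // r0:9,r1:4,r2:6,r3:45,r4:Mul1,r5:Mul2
cycle 13: stall // r0:9,r1:4,r2:6,r3:45,r4:Mul1,r5:Mul2
cycle 14: CDB Mul1=270; issue MUL r1<-Mul1 // r0:9,r1:Mul1,r2:6,r3:45,r4:270,r5:Mul2
cycle 15: CDB Mul2=405; issue ADD r5<-Add1 // r0:9,r1:Mul1,r2:6,r3:45,r4:270,r5:Add1
cycle 16: - // r0:9,r1:Mul1,r2:6,r3:45,r4:270,r5:Add1
cycle 17: - // r0:9,r1:Mul1,r2:6,r3:45,r4:270,r5:Add1

STATUS = TAG Mul1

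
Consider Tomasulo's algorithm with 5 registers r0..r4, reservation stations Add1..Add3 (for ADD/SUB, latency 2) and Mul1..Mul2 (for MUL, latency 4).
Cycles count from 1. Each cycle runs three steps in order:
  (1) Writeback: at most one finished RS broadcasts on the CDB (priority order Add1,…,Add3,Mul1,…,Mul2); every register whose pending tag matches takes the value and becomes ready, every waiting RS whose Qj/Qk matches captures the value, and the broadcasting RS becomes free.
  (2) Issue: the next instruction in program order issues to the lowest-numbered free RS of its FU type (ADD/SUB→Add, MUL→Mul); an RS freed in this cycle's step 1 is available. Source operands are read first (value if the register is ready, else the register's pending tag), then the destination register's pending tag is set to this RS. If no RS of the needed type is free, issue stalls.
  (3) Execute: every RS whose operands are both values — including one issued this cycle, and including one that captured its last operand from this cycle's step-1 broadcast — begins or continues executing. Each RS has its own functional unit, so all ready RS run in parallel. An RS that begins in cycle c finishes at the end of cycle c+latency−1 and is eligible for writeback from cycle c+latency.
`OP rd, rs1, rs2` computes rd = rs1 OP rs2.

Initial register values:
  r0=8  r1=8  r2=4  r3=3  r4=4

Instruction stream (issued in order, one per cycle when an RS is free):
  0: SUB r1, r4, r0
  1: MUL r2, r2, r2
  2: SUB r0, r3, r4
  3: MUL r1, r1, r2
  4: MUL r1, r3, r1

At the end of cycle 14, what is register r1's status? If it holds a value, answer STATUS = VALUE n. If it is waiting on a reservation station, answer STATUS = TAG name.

STATUS = VALUE -192

c1: issue SUB r1<-Add1 | r0:8,r1:Add1,r2:4,r3:3,r4:4
c2: issue MUL r2<-Mul1 | r0:8,r1:Add1,r2:Mul1,r3:3,r4:4
c3: CDB Add1=-4; issue SUB r0<-Add1 | r0:Add1,r1:-4,r2:Mul1,r3:3,r4:4
c4: issue MUL r1<-Mul2 | r0:Add1,r1:Mul2,r2:Mul1,r3:3,r4:4
c5: CDB Add1=-1; stall | r0:-1,r1:Mul2,r2:Mul1,r3:3,r4:4
c6: CDB Mul1=16; issue MUL r1<-Mul1 | r0:-1,r1:Mul1,r2:16,r3:3,r4:4
c7: - | r0:-1,r1:Mul1,r2:16,r3:3,r4:4
c8: - | r0:-1,r1:Mul1,r2:16,r3:3,r4:4
c9: - | r0:-1,r1:Mul1,r2:16,r3:3,r4:4
c10: CDB Mul2=-64 | r0:-1,r1:Mul1,r2:16,r3:3,r4:4
c11: - | r0:-1,r1:Mul1,r2:16,r3:3,r4:4
c12: - | r0:-1,r1:Mul1,r2:16,r3:3,r4:4
c13: - | r0:-1,r1:Mul1,r2:16,r3:3,r4:4
c14: CDB Mul1=-192 | r0:-1,r1:-192,r2:16,r3:3,r4:4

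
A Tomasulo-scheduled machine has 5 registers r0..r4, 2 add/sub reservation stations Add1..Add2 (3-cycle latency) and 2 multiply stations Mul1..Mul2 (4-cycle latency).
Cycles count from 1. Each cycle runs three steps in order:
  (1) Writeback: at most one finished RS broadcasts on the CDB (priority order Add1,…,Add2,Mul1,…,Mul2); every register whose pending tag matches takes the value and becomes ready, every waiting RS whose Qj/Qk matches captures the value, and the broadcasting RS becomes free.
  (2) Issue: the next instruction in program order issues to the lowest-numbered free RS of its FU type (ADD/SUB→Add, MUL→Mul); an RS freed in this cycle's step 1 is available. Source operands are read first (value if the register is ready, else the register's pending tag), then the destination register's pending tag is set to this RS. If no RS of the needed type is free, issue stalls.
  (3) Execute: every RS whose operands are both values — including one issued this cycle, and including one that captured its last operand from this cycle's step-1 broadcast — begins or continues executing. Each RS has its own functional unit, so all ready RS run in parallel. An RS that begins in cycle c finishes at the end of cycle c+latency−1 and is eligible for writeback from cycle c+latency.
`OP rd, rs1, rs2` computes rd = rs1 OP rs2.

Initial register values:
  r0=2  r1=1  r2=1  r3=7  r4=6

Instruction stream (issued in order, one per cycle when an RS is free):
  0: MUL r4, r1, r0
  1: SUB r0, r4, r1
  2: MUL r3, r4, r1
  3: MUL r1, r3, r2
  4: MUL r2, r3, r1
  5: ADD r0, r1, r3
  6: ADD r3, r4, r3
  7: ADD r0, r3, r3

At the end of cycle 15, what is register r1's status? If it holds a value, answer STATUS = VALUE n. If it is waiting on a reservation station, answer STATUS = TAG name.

STATUS = VALUE 2

  c1: issue MUL r4<-Mul1  regs: r0:2,r1:1,r2:1,r3:7,r4:Mul1
  c2: issue SUB r0<-Add1  regs: r0:Add1,r1:1,r2:1,r3:7,r4:Mul1
  c3: issue MUL r3<-Mul2  regs: r0:Add1,r1:1,r2:1,r3:Mul2,r4:Mul1
  c4: stall  regs: r0:Add1,r1:1,r2:1,r3:Mul2,r4:Mul1
  c5: CDB Mul1=2; issue MUL r1<-Mul1  regs: r0:Add1,r1:Mul1,r2:1,r3:Mul2,r4:2
  c6: stall  regs: r0:Add1,r1:Mul1,r2:1,r3:Mul2,r4:2
  c7: stall  regs: r0:Add1,r1:Mul1,r2:1,r3:Mul2,r4:2
  c8: CDB Add1=1; stall  regs: r0:1,r1:Mul1,r2:1,r3:Mul2,r4:2
  c9: CDB Mul2=2; issue MUL r2<-Mul2  regs: r0:1,r1:Mul1,r2:Mul2,r3:2,r4:2
  c10: issue ADD r0<-Add1  regs: r0:Add1,r1:Mul1,r2:Mul2,r3:2,r4:2
  c11: issue ADD r3<-Add2  regs: r0:Add1,r1:Mul1,r2:Mul2,r3:Add2,r4:2
  c12: stall  regs: r0:Add1,r1:Mul1,r2:Mul2,r3:Add2,r4:2
  c13: CDB Mul1=2; stall  regs: r0:Add1,r1:2,r2:Mul2,r3:Add2,r4:2
  c14: CDB Add2=4; issue ADD r0<-Add2  regs: r0:Add2,r1:2,r2:Mul2,r3:4,r4:2
  c15: -  regs: r0:Add2,r1:2,r2:Mul2,r3:4,r4:2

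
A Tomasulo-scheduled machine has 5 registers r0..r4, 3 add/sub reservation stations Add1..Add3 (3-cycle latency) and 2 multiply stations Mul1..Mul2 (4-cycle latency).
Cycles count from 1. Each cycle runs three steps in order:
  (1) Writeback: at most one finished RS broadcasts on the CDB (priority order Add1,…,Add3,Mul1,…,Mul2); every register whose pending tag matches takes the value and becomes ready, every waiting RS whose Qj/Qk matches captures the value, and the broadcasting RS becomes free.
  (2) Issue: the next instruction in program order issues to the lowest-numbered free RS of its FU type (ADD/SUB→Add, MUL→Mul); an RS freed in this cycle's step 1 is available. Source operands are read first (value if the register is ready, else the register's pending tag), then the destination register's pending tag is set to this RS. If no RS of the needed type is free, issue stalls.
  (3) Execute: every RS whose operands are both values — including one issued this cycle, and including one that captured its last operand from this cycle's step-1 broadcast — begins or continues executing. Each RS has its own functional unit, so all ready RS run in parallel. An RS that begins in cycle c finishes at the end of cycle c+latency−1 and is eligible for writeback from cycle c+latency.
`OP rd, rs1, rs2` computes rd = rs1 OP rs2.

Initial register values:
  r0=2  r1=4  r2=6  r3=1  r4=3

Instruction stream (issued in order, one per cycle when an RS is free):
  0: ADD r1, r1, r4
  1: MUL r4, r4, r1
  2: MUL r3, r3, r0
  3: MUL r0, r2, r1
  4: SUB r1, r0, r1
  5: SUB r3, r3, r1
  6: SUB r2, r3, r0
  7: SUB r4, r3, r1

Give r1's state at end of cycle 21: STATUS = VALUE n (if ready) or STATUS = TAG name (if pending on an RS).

STATUS = VALUE 35

cycle 1: issue ADD r1<-Add1 // r0:2,r1:Add1,r2:6,r3:1,r4:3
cycle 2: issue MUL r4<-Mul1 // r0:2,r1:Add1,r2:6,r3:1,r4:Mul1
cycle 3: issue MUL r3<-Mul2 // r0:2,r1:Add1,r2:6,r3:Mul2,r4:Mul1
cycle 4: CDB Add1=7; stall // r0:2,r1:7,r2:6,r3:Mul2,r4:Mul1
cycle 5: stall // r0:2,r1:7,r2:6,r3:Mul2,r4:Mul1
cycle 6: stall // r0:2,r1:7,r2:6,r3:Mul2,r4:Mul1
cycle 7: CDB Mul2=2; issue MUL r0<-Mul2 // r0:Mul2,r1:7,r2:6,r3:2,r4:Mul1
cycle 8: CDB Mul1=21; issue SUB r1<-Add1 // r0:Mul2,r1:Add1,r2:6,r3:2,r4:21
cycle 9: issue SUB r3<-Add2 // r0:Mul2,r1:Add1,r2:6,r3:Add2,r4:21
cycle 10: issue SUB r2<-Add3 // r0:Mul2,r1:Add1,r2:Add3,r3:Add2,r4:21
cycle 11: CDB Mul2=42; stall // r0:42,r1:Add1,r2:Add3,r3:Add2,r4:21
cycle 12: stall // r0:42,r1:Add1,r2:Add3,r3:Add2,r4:21
cycle 13: stall // r0:42,r1:Add1,r2:Add3,r3:Add2,r4:21
cycle 14: CDB Add1=35; issue SUB r4<-Add1 // r0:42,r1:35,r2:Add3,r3:Add2,r4:Add1
cycle 15: - // r0:42,r1:35,r2:Add3,r3:Add2,r4:Add1
cycle 16: - // r0:42,r1:35,r2:Add3,r3:Add2,r4:Add1
cycle 17: CDB Add2=-33 // r0:42,r1:35,r2:Add3,r3:-33,r4:Add1
cycle 18: - // r0:42,r1:35,r2:Add3,r3:-33,r4:Add1
cycle 19: - // r0:42,r1:35,r2:Add3,r3:-33,r4:Add1
cycle 20: CDB Add1=-68 // r0:42,r1:35,r2:Add3,r3:-33,r4:-68
cycle 21: CDB Add3=-75 // r0:42,r1:35,r2:-75,r3:-33,r4:-68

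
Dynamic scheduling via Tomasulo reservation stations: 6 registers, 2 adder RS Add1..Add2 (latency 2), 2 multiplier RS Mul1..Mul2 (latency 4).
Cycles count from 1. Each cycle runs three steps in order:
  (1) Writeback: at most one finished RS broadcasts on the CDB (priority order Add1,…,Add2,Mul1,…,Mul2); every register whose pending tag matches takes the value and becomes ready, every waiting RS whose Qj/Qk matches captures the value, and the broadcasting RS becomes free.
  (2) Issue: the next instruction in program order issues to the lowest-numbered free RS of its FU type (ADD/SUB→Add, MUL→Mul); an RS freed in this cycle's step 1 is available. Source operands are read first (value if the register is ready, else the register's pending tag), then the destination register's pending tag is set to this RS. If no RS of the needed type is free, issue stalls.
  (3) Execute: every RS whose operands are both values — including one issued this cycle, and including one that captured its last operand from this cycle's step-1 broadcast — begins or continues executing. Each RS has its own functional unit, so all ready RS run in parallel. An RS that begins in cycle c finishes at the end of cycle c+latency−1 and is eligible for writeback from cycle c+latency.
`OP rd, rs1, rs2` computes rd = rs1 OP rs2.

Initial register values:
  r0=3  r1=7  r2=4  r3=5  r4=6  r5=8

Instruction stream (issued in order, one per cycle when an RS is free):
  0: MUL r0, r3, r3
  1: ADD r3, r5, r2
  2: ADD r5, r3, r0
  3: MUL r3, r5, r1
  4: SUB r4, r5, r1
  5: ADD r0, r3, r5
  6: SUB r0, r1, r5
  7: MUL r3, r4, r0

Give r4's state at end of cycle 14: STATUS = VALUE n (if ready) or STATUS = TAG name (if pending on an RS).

c1: issue MUL r0<-Mul1 | r0:Mul1,r1:7,r2:4,r3:5,r4:6,r5:8
c2: issue ADD r3<-Add1 | r0:Mul1,r1:7,r2:4,r3:Add1,r4:6,r5:8
c3: issue ADD r5<-Add2 | r0:Mul1,r1:7,r2:4,r3:Add1,r4:6,r5:Add2
c4: CDB Add1=12; issue MUL r3<-Mul2 | r0:Mul1,r1:7,r2:4,r3:Mul2,r4:6,r5:Add2
c5: CDB Mul1=25; issue SUB r4<-Add1 | r0:25,r1:7,r2:4,r3:Mul2,r4:Add1,r5:Add2
c6: stall | r0:25,r1:7,r2:4,r3:Mul2,r4:Add1,r5:Add2
c7: CDB Add2=37; issue ADD r0<-Add2 | r0:Add2,r1:7,r2:4,r3:Mul2,r4:Add1,r5:37
c8: stall | r0:Add2,r1:7,r2:4,r3:Mul2,r4:Add1,r5:37
c9: CDB Add1=30; issue SUB r0<-Add1 | r0:Add1,r1:7,r2:4,r3:Mul2,r4:30,r5:37
c10: issue MUL r3<-Mul1 | r0:Add1,r1:7,r2:4,r3:Mul1,r4:30,r5:37
c11: CDB Add1=-30 | r0:-30,r1:7,r2:4,r3:Mul1,r4:30,r5:37
c12: CDB Mul2=259 | r0:-30,r1:7,r2:4,r3:Mul1,r4:30,r5:37
c13: - | r0:-30,r1:7,r2:4,r3:Mul1,r4:30,r5:37
c14: CDB Add2=296 | r0:-30,r1:7,r2:4,r3:Mul1,r4:30,r5:37

STATUS = VALUE 30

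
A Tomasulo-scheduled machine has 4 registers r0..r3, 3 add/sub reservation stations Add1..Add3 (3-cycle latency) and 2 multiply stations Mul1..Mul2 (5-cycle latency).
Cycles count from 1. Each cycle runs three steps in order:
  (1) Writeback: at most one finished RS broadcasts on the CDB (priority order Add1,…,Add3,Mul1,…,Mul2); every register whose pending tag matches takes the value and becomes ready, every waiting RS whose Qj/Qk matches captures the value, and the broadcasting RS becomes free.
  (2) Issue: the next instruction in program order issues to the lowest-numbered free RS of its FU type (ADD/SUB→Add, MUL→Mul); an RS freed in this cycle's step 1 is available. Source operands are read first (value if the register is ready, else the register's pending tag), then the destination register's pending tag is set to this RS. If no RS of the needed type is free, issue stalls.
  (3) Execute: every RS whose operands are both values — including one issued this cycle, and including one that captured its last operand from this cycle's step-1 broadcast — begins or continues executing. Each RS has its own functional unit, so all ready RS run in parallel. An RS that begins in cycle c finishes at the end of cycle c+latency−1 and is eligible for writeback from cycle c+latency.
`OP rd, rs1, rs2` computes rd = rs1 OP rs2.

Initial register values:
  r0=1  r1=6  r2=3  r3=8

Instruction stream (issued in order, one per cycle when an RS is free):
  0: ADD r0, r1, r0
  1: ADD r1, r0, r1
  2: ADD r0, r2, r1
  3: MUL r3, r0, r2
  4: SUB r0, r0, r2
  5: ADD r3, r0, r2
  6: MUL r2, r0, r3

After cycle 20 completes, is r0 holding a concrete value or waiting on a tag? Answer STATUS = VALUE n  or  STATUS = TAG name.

c1: issue ADD r0<-Add1 | r0:Add1,r1:6,r2:3,r3:8
c2: issue ADD r1<-Add2 | r0:Add1,r1:Add2,r2:3,r3:8
c3: issue ADD r0<-Add3 | r0:Add3,r1:Add2,r2:3,r3:8
c4: CDB Add1=7; issue MUL r3<-Mul1 | r0:Add3,r1:Add2,r2:3,r3:Mul1
c5: issue SUB r0<-Add1 | r0:Add1,r1:Add2,r2:3,r3:Mul1
c6: stall | r0:Add1,r1:Add2,r2:3,r3:Mul1
c7: CDB Add2=13; issue ADD r3<-Add2 | r0:Add1,r1:13,r2:3,r3:Add2
c8: issue MUL r2<-Mul2 | r0:Add1,r1:13,r2:Mul2,r3:Add2
c9: - | r0:Add1,r1:13,r2:Mul2,r3:Add2
c10: CDB Add3=16 | r0:Add1,r1:13,r2:Mul2,r3:Add2
c11: - | r0:Add1,r1:13,r2:Mul2,r3:Add2
c12: - | r0:Add1,r1:13,r2:Mul2,r3:Add2
c13: CDB Add1=13 | r0:13,r1:13,r2:Mul2,r3:Add2
c14: - | r0:13,r1:13,r2:Mul2,r3:Add2
c15: CDB Mul1=48 | r0:13,r1:13,r2:Mul2,r3:Add2
c16: CDB Add2=16 | r0:13,r1:13,r2:Mul2,r3:16
c17: - | r0:13,r1:13,r2:Mul2,r3:16
c18: - | r0:13,r1:13,r2:Mul2,r3:16
c19: - | r0:13,r1:13,r2:Mul2,r3:16
c20: - | r0:13,r1:13,r2:Mul2,r3:16

STATUS = VALUE 13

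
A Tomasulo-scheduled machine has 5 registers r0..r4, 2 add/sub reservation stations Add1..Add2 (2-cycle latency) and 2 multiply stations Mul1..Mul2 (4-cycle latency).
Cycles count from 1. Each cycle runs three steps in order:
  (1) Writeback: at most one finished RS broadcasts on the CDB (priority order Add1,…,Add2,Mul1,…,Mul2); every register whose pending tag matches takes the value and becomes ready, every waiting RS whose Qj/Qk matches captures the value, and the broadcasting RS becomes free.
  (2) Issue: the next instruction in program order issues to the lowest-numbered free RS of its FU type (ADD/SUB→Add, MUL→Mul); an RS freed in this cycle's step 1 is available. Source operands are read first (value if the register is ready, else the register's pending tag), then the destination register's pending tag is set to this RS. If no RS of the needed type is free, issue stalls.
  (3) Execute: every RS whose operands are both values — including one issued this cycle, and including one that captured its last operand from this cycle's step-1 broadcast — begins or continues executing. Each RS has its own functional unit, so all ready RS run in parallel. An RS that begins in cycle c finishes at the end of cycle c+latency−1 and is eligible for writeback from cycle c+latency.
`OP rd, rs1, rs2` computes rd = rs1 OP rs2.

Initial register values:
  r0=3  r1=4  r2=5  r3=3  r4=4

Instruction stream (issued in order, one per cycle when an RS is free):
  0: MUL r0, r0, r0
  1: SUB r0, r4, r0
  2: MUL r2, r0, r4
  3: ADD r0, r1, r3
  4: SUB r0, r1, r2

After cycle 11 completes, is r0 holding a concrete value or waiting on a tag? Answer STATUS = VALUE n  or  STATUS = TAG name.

c1: issue MUL r0<-Mul1 | r0:Mul1,r1:4,r2:5,r3:3,r4:4
c2: issue SUB r0<-Add1 | r0:Add1,r1:4,r2:5,r3:3,r4:4
c3: issue MUL r2<-Mul2 | r0:Add1,r1:4,r2:Mul2,r3:3,r4:4
c4: issue ADD r0<-Add2 | r0:Add2,r1:4,r2:Mul2,r3:3,r4:4
c5: CDB Mul1=9; stall | r0:Add2,r1:4,r2:Mul2,r3:3,r4:4
c6: CDB Add2=7; issue SUB r0<-Add2 | r0:Add2,r1:4,r2:Mul2,r3:3,r4:4
c7: CDB Add1=-5 | r0:Add2,r1:4,r2:Mul2,r3:3,r4:4
c8: - | r0:Add2,r1:4,r2:Mul2,r3:3,r4:4
c9: - | r0:Add2,r1:4,r2:Mul2,r3:3,r4:4
c10: - | r0:Add2,r1:4,r2:Mul2,r3:3,r4:4
c11: CDB Mul2=-20 | r0:Add2,r1:4,r2:-20,r3:3,r4:4

STATUS = TAG Add2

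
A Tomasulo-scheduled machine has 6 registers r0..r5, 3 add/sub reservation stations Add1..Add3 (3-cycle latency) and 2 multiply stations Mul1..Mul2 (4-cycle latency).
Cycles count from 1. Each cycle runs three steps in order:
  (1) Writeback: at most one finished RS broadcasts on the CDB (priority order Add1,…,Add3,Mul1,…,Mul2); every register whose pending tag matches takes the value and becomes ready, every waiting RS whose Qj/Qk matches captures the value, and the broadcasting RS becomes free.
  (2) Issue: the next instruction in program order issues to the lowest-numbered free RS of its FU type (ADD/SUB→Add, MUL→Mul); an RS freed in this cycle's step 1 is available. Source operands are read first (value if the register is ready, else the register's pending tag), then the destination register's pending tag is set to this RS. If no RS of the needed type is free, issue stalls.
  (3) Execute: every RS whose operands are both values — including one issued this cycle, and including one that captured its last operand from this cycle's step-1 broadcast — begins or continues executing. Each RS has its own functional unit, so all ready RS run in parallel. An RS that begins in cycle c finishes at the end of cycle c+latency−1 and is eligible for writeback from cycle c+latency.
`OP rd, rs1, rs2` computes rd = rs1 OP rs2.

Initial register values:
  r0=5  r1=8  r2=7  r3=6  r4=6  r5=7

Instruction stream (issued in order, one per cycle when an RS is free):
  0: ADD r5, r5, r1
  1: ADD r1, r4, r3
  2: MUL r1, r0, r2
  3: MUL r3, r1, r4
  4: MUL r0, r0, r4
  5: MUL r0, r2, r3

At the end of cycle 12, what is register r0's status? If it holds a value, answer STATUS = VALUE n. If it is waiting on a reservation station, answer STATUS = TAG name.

  c1: issue ADD r5<-Add1  regs: r0:5,r1:8,r2:7,r3:6,r4:6,r5:Add1
  c2: issue ADD r1<-Add2  regs: r0:5,r1:Add2,r2:7,r3:6,r4:6,r5:Add1
  c3: issue MUL r1<-Mul1  regs: r0:5,r1:Mul1,r2:7,r3:6,r4:6,r5:Add1
  c4: CDB Add1=15; issue MUL r3<-Mul2  regs: r0:5,r1:Mul1,r2:7,r3:Mul2,r4:6,r5:15
  c5: CDB Add2=12; stall  regs: r0:5,r1:Mul1,r2:7,r3:Mul2,r4:6,r5:15
  c6: stall  regs: r0:5,r1:Mul1,r2:7,r3:Mul2,r4:6,r5:15
  c7: CDB Mul1=35; issue MUL r0<-Mul1  regs: r0:Mul1,r1:35,r2:7,r3:Mul2,r4:6,r5:15
  c8: stall  regs: r0:Mul1,r1:35,r2:7,r3:Mul2,r4:6,r5:15
  c9: stall  regs: r0:Mul1,r1:35,r2:7,r3:Mul2,r4:6,r5:15
  c10: stall  regs: r0:Mul1,r1:35,r2:7,r3:Mul2,r4:6,r5:15
  c11: CDB Mul1=30; issue MUL r0<-Mul1  regs: r0:Mul1,r1:35,r2:7,r3:Mul2,r4:6,r5:15
  c12: CDB Mul2=210  regs: r0:Mul1,r1:35,r2:7,r3:210,r4:6,r5:15

STATUS = TAG Mul1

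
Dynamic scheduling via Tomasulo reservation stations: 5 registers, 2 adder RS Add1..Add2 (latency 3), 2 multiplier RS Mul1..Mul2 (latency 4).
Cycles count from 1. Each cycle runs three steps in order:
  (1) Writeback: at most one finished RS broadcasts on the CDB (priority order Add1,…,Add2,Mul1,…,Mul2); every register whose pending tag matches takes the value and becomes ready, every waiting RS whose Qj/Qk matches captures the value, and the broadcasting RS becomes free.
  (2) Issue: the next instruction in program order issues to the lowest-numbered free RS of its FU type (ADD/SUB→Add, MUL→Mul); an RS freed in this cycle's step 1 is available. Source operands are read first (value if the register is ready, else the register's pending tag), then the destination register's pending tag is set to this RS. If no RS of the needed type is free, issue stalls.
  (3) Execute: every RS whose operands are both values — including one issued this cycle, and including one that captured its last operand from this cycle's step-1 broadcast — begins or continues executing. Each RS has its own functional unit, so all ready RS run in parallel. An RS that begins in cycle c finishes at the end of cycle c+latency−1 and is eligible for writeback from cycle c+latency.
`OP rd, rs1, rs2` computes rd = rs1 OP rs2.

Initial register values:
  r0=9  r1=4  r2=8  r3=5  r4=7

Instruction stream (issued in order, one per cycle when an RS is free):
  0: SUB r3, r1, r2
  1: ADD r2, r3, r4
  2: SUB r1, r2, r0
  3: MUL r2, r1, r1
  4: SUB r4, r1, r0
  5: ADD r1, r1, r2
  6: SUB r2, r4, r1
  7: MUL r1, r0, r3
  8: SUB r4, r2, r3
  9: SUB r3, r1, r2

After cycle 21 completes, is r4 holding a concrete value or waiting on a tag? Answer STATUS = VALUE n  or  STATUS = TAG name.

STATUS = TAG Add1

  c1: issue SUB r3<-Add1  regs: r0:9,r1:4,r2:8,r3:Add1,r4:7
  c2: issue ADD r2<-Add2  regs: r0:9,r1:4,r2:Add2,r3:Add1,r4:7
  c3: stall  regs: r0:9,r1:4,r2:Add2,r3:Add1,r4:7
  c4: CDB Add1=-4; issue SUB r1<-Add1  regs: r0:9,r1:Add1,r2:Add2,r3:-4,r4:7
  c5: issue MUL r2<-Mul1  regs: r0:9,r1:Add1,r2:Mul1,r3:-4,r4:7
  c6: stall  regs: r0:9,r1:Add1,r2:Mul1,r3:-4,r4:7
  c7: CDB Add2=3; issue SUB r4<-Add2  regs: r0:9,r1:Add1,r2:Mul1,r3:-4,r4:Add2
  c8: stall  regs: r0:9,r1:Add1,r2:Mul1,r3:-4,r4:Add2
  c9: stall  regs: r0:9,r1:Add1,r2:Mul1,r3:-4,r4:Add2
  c10: CDB Add1=-6; issue ADD r1<-Add1  regs: r0:9,r1:Add1,r2:Mul1,r3:-4,r4:Add2
  c11: stall  regs: r0:9,r1:Add1,r2:Mul1,r3:-4,r4:Add2
  c12: stall  regs: r0:9,r1:Add1,r2:Mul1,r3:-4,r4:Add2
  c13: CDB Add2=-15; issue SUB r2<-Add2  regs: r0:9,r1:Add1,r2:Add2,r3:-4,r4:-15
  c14: CDB Mul1=36; issue MUL r1<-Mul1  regs: r0:9,r1:Mul1,r2:Add2,r3:-4,r4:-15
  c15: stall  regs: r0:9,r1:Mul1,r2:Add2,r3:-4,r4:-15
  c16: stall  regs: r0:9,r1:Mul1,r2:Add2,r3:-4,r4:-15
  c17: CDB Add1=30; issue SUB r4<-Add1  regs: r0:9,r1:Mul1,r2:Add2,r3:-4,r4:Add1
  c18: CDB Mul1=-36; stall  regs: r0:9,r1:-36,r2:Add2,r3:-4,r4:Add1
  c19: stall  regs: r0:9,r1:-36,r2:Add2,r3:-4,r4:Add1
  c20: CDB Add2=-45; issue SUB r3<-Add2  regs: r0:9,r1:-36,r2:-45,r3:Add2,r4:Add1
  c21: -  regs: r0:9,r1:-36,r2:-45,r3:Add2,r4:Add1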